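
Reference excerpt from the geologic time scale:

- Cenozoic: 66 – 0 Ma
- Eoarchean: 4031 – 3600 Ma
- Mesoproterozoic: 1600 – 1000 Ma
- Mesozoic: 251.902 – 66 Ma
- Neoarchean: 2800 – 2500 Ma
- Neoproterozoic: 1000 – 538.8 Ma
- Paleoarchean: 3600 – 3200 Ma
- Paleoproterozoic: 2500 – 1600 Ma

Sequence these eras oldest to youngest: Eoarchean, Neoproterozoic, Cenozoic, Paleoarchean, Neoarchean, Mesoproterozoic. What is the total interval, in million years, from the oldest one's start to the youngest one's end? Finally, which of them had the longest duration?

From the excerpt: Eoarchean 4031–3600; Neoproterozoic 1000–538.8; Cenozoic 66–0; Paleoarchean 3600–3200; Neoarchean 2800–2500; Mesoproterozoic 1600–1000 (Ma).
Larger Ma is earlier, so the oldest is Eoarchean and the youngest is Cenozoic; oldest to youngest: Eoarchean, Paleoarchean, Neoarchean, Mesoproterozoic, Neoproterozoic, Cenozoic.
Oldest start 4031 minus youngest end 0 gives 4031 Myr overall.
Individual lengths (start − end): Neoproterozoic 461.2; Cenozoic 66; Paleoarchean 400; Neoarchean 300; Mesoproterozoic 600; Eoarchean 431. The largest is Mesoproterozoic at 600 Myr.

Eoarchean, Paleoarchean, Neoarchean, Mesoproterozoic, Neoproterozoic, Cenozoic; total span 4031 Myr; longest is Mesoproterozoic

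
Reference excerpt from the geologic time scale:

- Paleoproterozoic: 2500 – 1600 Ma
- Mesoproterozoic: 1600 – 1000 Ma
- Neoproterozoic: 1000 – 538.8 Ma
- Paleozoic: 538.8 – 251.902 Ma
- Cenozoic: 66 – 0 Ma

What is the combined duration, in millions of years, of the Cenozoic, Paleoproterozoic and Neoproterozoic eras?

1427.2 million years

Duration is start − end for each: (66 − 0) + (2500 − 1600) + (1000 − 538.8).
That is 66 + 900 + 461.2, which totals 1427.2 million years.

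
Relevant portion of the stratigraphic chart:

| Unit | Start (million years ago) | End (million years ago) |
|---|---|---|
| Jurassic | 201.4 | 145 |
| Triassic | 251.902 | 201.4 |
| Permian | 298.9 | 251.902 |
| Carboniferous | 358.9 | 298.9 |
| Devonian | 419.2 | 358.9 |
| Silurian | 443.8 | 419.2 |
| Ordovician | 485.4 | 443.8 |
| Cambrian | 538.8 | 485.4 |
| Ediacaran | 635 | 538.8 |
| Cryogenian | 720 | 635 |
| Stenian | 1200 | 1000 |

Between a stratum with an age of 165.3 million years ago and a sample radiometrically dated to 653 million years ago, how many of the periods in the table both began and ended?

The older date is 653 Ma and the younger is 165.3 Ma.
Periods with start < 653 and end > 165.3 Ma: Ediacaran (635–538.8), Cambrian (538.8–485.4), Ordovician (485.4–443.8), Silurian (443.8–419.2), Devonian (419.2–358.9), Carboniferous (358.9–298.9), Permian (298.9–251.902), Triassic (251.902–201.4).
That is 8 complete periods.

8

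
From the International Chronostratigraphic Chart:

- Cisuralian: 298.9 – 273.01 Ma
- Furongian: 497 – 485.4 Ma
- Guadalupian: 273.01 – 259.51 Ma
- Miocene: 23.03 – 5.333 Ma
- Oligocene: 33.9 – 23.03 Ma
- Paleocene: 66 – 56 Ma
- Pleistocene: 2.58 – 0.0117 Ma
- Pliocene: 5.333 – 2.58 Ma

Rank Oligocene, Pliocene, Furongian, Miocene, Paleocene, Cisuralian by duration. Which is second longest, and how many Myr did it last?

Miocene, 17.697 million years

Durations: Oligocene 10.87; Pliocene 2.753; Furongian 11.6; Miocene 17.697; Paleocene 10; Cisuralian 25.89 Myr.
Sorted longest-first: Cisuralian (25.89), Miocene (17.697), Furongian (11.6), Oligocene (10.87), Paleocene (10), Pliocene (2.753).
The second longest is Miocene at 17.697 Myr.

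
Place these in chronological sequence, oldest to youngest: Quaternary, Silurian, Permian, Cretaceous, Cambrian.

Era membership (oldest first within each) — Paleozoic: Cambrian, Silurian, Permian; Mesozoic: Cretaceous; Cenozoic: Quaternary. Paleozoic precedes Mesozoic, which precedes Cenozoic. Concatenating the groups in that era order gives oldest to youngest directly.

Cambrian, Silurian, Permian, Cretaceous, Quaternary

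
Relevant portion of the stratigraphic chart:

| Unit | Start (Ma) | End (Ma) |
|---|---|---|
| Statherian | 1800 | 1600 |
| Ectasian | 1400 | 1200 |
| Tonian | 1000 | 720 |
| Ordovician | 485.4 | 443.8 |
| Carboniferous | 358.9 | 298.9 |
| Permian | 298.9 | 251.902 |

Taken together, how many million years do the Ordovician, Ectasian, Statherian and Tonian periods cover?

721.6 million years

Each duration: Ordovician = 41.6; Ectasian = 200; Statherian = 200; Tonian = 280.
Sum: 41.6 + 200 + 200 + 280 = 721.6 Myr.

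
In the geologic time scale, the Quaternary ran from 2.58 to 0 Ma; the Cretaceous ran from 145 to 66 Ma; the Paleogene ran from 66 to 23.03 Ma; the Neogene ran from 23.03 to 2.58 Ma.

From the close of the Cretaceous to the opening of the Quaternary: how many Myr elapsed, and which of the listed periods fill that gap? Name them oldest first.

63.42 million years; Paleogene, Neogene

End of Cretaceous = 66 Ma; start of Quaternary = 2.58 Ma.
Gap = 66 − 2.58 = 63.42 Myr.
Periods wholly inside 66–2.58 Ma: Paleogene (66–23.03), Neogene (23.03–2.58).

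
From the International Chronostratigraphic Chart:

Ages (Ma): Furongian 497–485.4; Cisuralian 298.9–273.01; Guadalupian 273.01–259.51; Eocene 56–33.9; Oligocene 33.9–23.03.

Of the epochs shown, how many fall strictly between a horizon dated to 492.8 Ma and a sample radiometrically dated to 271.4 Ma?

1

The older date is 492.8 Ma and the younger is 271.4 Ma.
Epochs with start < 492.8 and end > 271.4 Ma: Cisuralian (298.9–273.01).
That is 1 complete epoch.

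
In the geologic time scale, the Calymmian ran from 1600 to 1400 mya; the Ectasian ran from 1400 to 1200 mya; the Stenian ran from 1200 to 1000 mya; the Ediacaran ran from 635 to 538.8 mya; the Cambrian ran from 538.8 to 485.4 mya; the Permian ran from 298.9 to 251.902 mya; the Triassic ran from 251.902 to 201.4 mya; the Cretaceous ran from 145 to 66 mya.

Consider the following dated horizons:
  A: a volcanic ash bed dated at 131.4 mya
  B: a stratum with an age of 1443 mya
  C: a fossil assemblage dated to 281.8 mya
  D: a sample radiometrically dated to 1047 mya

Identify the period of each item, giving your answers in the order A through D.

A: 131.4 Ma lies in 145–66 Ma, so Cretaceous.
B: 1443 Ma lies in 1600–1400 Ma, so Calymmian.
C: 281.8 Ma lies in 298.9–251.902 Ma, so Permian.
D: 1047 Ma lies in 1200–1000 Ma, so Stenian.

A — Cretaceous; B — Calymmian; C — Permian; D — Stenian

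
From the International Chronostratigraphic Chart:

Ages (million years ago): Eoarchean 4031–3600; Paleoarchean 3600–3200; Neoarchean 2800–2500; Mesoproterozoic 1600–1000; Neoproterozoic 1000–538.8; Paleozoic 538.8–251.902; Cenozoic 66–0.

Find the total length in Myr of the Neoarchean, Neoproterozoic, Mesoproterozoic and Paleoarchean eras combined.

Each duration: Neoarchean = 300; Neoproterozoic = 461.2; Mesoproterozoic = 600; Paleoarchean = 400.
Sum: 300 + 461.2 + 600 + 400 = 1761.2 Myr.

1761.2 million years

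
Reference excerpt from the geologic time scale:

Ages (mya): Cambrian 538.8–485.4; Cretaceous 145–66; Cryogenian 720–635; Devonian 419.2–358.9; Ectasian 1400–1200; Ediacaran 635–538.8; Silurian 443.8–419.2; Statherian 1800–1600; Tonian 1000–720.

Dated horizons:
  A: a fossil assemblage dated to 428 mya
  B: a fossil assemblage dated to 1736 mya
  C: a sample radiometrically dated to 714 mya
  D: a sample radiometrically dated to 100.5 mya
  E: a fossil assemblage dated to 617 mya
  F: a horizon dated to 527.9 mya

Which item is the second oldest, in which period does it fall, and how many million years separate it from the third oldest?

Sorted oldest-first by Ma: B (1736), C (714), E (617), F (527.9), A (428), D (100.5).
The second oldest is C at 714 Ma, which lies in 720–635 Ma: the Cryogenian.
The third oldest is E at 617 Ma; separation = |714 − 617| = 97 Myr.

C, in the Cryogenian; 97 million years to E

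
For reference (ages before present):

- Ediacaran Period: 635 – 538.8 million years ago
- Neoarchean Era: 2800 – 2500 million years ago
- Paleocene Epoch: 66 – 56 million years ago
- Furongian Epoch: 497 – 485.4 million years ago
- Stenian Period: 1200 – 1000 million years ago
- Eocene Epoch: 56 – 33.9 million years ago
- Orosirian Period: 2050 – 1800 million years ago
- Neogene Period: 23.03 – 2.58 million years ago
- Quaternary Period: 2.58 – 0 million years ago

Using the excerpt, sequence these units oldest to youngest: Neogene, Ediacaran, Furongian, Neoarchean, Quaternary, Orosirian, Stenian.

The oldest of these is Neoarchean (starts 2800 Ma) and the youngest is Quaternary (ends 0 Ma).
In between, by decreasing start age: Orosirian (2050), Stenian (1200), Ediacaran (635), Furongian (497), Neogene (23.03).

Neoarchean, then Orosirian, then Stenian, then Ediacaran, then Furongian, then Neogene, then Quaternary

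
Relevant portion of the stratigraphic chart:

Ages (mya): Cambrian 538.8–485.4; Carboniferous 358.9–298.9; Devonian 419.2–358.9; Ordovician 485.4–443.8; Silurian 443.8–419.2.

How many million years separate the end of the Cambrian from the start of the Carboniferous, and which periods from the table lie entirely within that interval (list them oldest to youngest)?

126.5 million years; Ordovician, Silurian, Devonian

The Cambrian closes at 485.4 Ma and the Carboniferous opens at 358.9 Ma, so the interval is 485.4 − 358.9 = 126.5 Myr.
A period fits inside if it starts at or after 485.4 Ma and ends at or before 358.9 Ma; oldest first that gives Ordovician, Silurian, Devonian.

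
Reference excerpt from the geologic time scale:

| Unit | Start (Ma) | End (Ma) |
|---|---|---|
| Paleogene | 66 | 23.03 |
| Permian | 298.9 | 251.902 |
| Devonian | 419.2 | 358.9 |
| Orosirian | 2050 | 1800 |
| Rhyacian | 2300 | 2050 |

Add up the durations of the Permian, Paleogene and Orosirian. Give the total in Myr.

339.968 million years

Duration is start − end for each: (298.9 − 251.902) + (66 − 23.03) + (2050 − 1800).
That is 46.998 + 42.97 + 250, which totals 339.968 million years.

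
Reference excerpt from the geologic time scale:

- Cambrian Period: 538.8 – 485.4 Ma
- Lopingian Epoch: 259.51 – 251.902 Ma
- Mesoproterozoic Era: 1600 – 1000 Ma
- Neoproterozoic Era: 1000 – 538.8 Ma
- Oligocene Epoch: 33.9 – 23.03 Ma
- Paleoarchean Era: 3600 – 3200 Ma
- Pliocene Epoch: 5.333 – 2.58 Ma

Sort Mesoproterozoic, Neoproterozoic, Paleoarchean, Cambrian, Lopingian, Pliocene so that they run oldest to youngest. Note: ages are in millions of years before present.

Paleoarchean, Mesoproterozoic, Neoproterozoic, Cambrian, Lopingian, Pliocene

The oldest of these is Paleoarchean (starts 3600 Ma) and the youngest is Pliocene (ends 2.58 Ma).
In between, by decreasing start age: Mesoproterozoic (1600), Neoproterozoic (1000), Cambrian (538.8), Lopingian (259.51).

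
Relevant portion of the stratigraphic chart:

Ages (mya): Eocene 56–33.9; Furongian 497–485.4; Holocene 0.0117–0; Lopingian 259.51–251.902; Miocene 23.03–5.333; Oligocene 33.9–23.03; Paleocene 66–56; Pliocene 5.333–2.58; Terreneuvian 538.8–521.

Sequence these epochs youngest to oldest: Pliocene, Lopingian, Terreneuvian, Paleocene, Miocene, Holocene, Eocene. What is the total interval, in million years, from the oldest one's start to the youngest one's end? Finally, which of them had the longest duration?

Holocene, Pliocene, Miocene, Eocene, Paleocene, Lopingian, Terreneuvian; total span 538.8 Myr; longest is Eocene

From the excerpt: Pliocene 5.333–2.58; Lopingian 259.51–251.902; Terreneuvian 538.8–521; Paleocene 66–56; Miocene 23.03–5.333; Holocene 0.0117–0; Eocene 56–33.9 (Ma).
Larger Ma is earlier, so the oldest is Terreneuvian and the youngest is Holocene; youngest to oldest: Holocene, Pliocene, Miocene, Eocene, Paleocene, Lopingian, Terreneuvian.
Oldest start 538.8 minus youngest end 0 gives 538.8 Myr overall.
Individual lengths (start − end): Paleocene 10; Holocene 0.0117; Pliocene 2.753; Lopingian 7.608; Eocene 22.1; Miocene 17.697; Terreneuvian 17.8. The largest is Eocene at 22.1 Myr.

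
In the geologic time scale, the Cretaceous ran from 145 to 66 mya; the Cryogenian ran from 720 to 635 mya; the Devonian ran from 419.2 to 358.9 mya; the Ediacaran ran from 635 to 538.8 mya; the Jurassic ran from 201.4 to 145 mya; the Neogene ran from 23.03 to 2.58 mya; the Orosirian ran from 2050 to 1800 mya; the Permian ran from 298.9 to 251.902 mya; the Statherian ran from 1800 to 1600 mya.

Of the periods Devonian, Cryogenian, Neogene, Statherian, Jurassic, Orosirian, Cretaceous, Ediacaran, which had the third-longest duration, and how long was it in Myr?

Ediacaran, 96.2 million years

Start − end for each: Devonian 419.2 − 358.9 = 60.3; Cryogenian 720 − 635 = 85; Neogene 23.03 − 2.58 = 20.45; Statherian 1800 − 1600 = 200; Jurassic 201.4 − 145 = 56.4; Orosirian 2050 − 1800 = 250; Cretaceous 145 − 66 = 79; Ediacaran 635 − 538.8 = 96.2.
Ranking these from longest: Orosirian > Statherian > Ediacaran > Cryogenian > Cretaceous > Devonian > Jurassic > Neogene.
Position 3 in that ranking is Ediacaran, which lasted 96.2 Myr.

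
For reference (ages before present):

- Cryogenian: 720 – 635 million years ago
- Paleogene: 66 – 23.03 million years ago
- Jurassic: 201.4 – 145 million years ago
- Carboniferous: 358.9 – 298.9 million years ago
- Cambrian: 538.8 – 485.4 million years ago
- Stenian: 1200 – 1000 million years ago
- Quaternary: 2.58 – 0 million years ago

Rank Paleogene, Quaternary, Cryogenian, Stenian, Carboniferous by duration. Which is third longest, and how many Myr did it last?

Start − end for each: Paleogene 66 − 23.03 = 42.97; Quaternary 2.58 − 0 = 2.58; Cryogenian 720 − 635 = 85; Stenian 1200 − 1000 = 200; Carboniferous 358.9 − 298.9 = 60.
Ranking these from longest: Stenian > Cryogenian > Carboniferous > Paleogene > Quaternary.
Position 3 in that ranking is Carboniferous, which lasted 60 Myr.

Carboniferous, 60 million years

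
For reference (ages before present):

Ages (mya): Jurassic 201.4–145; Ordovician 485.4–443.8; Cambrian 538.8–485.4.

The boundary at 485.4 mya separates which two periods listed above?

Cambrian and Ordovician

The Cambrian ends at 485.4 mya and the Ordovician begins at 485.4 mya, so they share that boundary.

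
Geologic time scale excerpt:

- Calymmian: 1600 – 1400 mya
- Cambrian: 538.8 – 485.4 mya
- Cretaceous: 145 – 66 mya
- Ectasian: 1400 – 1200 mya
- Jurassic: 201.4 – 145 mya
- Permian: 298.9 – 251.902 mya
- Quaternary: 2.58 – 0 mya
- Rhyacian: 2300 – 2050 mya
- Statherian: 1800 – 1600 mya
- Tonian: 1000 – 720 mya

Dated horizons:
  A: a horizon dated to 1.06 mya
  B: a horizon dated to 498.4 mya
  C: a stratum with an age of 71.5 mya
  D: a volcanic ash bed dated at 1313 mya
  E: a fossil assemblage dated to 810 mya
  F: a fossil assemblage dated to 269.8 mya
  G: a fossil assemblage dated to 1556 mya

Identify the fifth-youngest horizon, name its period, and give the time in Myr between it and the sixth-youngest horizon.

E, in the Tonian; 503 million years to D

Sorted youngest-first by Ma: A (1.06), C (71.5), F (269.8), B (498.4), E (810), D (1313), G (1556).
The fifth youngest is E at 810 Ma, which lies in 1000–720 Ma: the Tonian.
The sixth youngest is D at 1313 Ma; separation = |810 − 1313| = 503 Myr.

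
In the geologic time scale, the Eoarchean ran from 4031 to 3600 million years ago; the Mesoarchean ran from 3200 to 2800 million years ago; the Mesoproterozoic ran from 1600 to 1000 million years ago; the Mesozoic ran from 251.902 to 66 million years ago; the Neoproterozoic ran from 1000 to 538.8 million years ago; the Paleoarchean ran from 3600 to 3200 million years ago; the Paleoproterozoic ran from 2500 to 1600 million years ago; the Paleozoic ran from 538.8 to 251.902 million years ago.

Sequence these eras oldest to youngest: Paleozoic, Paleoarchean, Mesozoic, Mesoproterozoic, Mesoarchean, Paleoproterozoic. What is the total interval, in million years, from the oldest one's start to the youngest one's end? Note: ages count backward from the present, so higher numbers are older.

Paleoarchean, Mesoarchean, Paleoproterozoic, Mesoproterozoic, Paleozoic, Mesozoic; total span 3534 Myr

Start ages (Ma): Paleoarchean 3600, Mesoarchean 3200, Paleoproterozoic 2500, Mesoproterozoic 1600, Paleozoic 538.8, Mesozoic 251.902.
Ordered oldest to youngest: Paleoarchean, Mesoarchean, Paleoproterozoic, Mesoproterozoic, Paleozoic, Mesozoic.
Span = 3600 − 66 = 3534 Myr.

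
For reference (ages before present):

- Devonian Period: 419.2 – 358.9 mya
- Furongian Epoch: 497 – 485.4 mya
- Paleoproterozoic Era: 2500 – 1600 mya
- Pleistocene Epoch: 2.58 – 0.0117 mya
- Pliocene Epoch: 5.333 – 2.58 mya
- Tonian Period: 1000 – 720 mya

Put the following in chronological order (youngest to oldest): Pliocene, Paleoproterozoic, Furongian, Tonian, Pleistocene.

Pleistocene, Pliocene, Furongian, Tonian, Paleoproterozoic

The oldest of these is Paleoproterozoic (starts 2500 Ma) and the youngest is Pleistocene (ends 0.0117 Ma).
In between, by decreasing start age: Tonian (1000), Furongian (497), Pliocene (5.333).
Listing youngest first means reversing that sequence.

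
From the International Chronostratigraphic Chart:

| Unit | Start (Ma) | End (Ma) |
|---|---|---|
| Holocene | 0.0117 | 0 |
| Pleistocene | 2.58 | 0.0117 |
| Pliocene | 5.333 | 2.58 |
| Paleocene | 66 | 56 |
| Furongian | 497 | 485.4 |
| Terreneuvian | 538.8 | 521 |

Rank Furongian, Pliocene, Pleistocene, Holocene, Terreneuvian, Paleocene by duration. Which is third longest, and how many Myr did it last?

Paleocene, 10 million years

Start − end for each: Furongian 497 − 485.4 = 11.6; Pliocene 5.333 − 2.58 = 2.753; Pleistocene 2.58 − 0.0117 = 2.5683; Holocene 0.0117 − 0 = 0.0117; Terreneuvian 538.8 − 521 = 17.8; Paleocene 66 − 56 = 10.
Ranking these from longest: Terreneuvian > Furongian > Paleocene > Pliocene > Pleistocene > Holocene.
Position 3 in that ranking is Paleocene, which lasted 10 Myr.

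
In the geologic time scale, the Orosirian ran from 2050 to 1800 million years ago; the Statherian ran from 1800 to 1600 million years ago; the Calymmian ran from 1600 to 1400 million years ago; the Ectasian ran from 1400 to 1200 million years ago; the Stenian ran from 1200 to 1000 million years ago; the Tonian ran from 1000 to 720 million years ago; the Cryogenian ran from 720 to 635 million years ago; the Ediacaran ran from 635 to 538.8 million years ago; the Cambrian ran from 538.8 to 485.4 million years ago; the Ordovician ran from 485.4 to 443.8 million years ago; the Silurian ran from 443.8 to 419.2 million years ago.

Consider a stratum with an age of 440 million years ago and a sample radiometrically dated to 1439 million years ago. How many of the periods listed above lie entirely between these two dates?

7

1439 Ma sits inside the Calymmian (1600–1400) and 440 Ma inside the Silurian (443.8–419.2); neither of those is wholly between the two dates.
The listed periods lying completely between them are Ectasian, Stenian, Tonian, Cryogenian, Ediacaran, Cambrian, Ordovician — 7 in all.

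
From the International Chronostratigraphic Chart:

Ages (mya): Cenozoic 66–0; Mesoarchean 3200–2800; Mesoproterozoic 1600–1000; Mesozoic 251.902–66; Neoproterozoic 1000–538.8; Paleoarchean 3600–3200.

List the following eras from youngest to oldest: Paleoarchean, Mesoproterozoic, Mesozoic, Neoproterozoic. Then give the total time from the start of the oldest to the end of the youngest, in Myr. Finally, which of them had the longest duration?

Start ages (Ma): Paleoarchean 3600, Mesoproterozoic 1600, Neoproterozoic 1000, Mesozoic 251.902.
Ordered youngest to oldest: Mesozoic, Neoproterozoic, Mesoproterozoic, Paleoarchean.
Span = 3600 − 66 = 3534 Myr.
Durations: Mesozoic 185.902, Mesoproterozoic 600, Paleoarchean 400, Neoproterozoic 461.2 → longest is Mesoproterozoic (600 Myr).

Mesozoic → Neoproterozoic → Mesoproterozoic → Paleoarchean; total span 3534 Myr; longest is Mesoproterozoic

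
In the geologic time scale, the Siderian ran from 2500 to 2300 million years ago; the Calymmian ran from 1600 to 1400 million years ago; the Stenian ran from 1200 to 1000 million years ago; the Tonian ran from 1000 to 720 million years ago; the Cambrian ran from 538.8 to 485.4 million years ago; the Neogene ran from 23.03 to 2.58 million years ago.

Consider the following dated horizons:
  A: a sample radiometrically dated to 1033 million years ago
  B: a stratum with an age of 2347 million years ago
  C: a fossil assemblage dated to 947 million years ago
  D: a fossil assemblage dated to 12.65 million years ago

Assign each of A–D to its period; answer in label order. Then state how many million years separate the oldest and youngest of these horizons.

Match each age against the start–end ranges in the excerpt: A = 1033 Ma → Stenian (1200–1000); B = 2347 Ma → Siderian (2500–2300); C = 947 Ma → Tonian (1000–720); D = 12.65 Ma → Neogene (23.03–2.58).
The largest age is 2347 Ma and the smallest is 12.65 Ma; their difference is 2334.35 Myr.

A — Stenian; B — Siderian; C — Tonian; D — Neogene; span 2334.35 million years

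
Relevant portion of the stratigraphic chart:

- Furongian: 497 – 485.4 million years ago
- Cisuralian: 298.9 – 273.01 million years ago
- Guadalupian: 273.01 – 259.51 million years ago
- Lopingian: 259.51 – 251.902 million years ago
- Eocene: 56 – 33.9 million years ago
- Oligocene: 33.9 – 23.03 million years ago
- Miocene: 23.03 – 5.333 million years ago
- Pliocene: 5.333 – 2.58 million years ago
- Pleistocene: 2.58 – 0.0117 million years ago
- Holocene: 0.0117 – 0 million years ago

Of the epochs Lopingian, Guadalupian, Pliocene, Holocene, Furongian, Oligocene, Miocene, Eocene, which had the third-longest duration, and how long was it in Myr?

Guadalupian, 13.5 million years

Start − end for each: Lopingian 259.51 − 251.902 = 7.608; Guadalupian 273.01 − 259.51 = 13.5; Pliocene 5.333 − 2.58 = 2.753; Holocene 0.0117 − 0 = 0.0117; Furongian 497 − 485.4 = 11.6; Oligocene 33.9 − 23.03 = 10.87; Miocene 23.03 − 5.333 = 17.697; Eocene 56 − 33.9 = 22.1.
Ranking these from longest: Eocene > Miocene > Guadalupian > Furongian > Oligocene > Lopingian > Pliocene > Holocene.
Position 3 in that ranking is Guadalupian, which lasted 13.5 Myr.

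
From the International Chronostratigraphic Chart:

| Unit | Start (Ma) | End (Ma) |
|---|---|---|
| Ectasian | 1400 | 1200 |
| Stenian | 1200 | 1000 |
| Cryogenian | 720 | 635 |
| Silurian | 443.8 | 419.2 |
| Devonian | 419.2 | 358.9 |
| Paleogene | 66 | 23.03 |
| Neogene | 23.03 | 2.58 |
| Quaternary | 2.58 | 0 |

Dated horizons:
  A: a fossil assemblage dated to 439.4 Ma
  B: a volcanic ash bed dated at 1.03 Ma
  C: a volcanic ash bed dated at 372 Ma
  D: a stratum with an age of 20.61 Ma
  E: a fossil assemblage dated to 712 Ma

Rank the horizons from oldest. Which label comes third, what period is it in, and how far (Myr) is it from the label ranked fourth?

Larger Ma means older, so oldest first: E 712 > A 439.4 > C 372 > D 20.61 > B 1.03.
Counting 3 along gives C (372 Ma); the excerpt puts that inside the Devonian, 419.2–358.9 Ma.
Next in line is D (20.61 Ma), and 372 − 20.61 = 351.39 Myr.

C, in the Devonian; 351.39 million years to D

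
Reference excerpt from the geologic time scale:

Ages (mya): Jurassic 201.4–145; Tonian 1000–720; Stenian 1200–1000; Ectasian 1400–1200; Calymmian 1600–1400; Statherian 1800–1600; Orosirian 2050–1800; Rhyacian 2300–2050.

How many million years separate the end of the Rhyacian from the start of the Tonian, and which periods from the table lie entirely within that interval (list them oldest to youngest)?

End of Rhyacian = 2050 Ma; start of Tonian = 1000 Ma.
Gap = 2050 − 1000 = 1050 Myr.
Periods wholly inside 2050–1000 Ma: Orosirian (2050–1800), Statherian (1800–1600), Calymmian (1600–1400), Ectasian (1400–1200), Stenian (1200–1000).

1050 million years; Orosirian, Statherian, Calymmian, Ectasian, Stenian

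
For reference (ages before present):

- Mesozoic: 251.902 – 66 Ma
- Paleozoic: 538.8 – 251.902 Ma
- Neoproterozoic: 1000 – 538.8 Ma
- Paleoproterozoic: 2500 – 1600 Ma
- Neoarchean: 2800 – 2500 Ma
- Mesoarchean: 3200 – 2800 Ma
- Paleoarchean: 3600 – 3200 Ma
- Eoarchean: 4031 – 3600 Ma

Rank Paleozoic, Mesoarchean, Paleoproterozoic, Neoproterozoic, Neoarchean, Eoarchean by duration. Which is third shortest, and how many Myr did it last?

Durations: Paleozoic 286.898; Mesoarchean 400; Paleoproterozoic 900; Neoproterozoic 461.2; Neoarchean 300; Eoarchean 431 Myr.
Sorted shortest-first: Paleozoic (286.898), Neoarchean (300), Mesoarchean (400), Eoarchean (431), Neoproterozoic (461.2), Paleoproterozoic (900).
The third shortest is Mesoarchean at 400 Myr.

Mesoarchean, 400 million years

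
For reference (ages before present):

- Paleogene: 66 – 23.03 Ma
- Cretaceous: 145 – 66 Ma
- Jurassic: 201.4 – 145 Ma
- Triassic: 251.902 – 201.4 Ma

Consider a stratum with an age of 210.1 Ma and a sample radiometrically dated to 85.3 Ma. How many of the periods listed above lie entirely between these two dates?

1

210.1 Ma sits inside the Triassic (251.902–201.4) and 85.3 Ma inside the Cretaceous (145–66); neither of those is wholly between the two dates.
The listed periods lying completely between them are Jurassic — 1 in all.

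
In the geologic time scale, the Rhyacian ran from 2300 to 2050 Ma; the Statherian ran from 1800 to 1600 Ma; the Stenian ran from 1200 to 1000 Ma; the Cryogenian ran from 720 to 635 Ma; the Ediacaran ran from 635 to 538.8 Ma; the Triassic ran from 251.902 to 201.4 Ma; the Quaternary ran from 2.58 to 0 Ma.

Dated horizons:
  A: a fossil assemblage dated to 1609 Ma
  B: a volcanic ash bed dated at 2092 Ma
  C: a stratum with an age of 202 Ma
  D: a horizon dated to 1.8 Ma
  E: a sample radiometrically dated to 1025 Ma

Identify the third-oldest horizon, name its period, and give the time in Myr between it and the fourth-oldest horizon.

E, in the Stenian; 823 million years to C

Sorted oldest-first by Ma: B (2092), A (1609), E (1025), C (202), D (1.8).
The third oldest is E at 1025 Ma, which lies in 1200–1000 Ma: the Stenian.
The fourth oldest is C at 202 Ma; separation = |1025 − 202| = 823 Myr.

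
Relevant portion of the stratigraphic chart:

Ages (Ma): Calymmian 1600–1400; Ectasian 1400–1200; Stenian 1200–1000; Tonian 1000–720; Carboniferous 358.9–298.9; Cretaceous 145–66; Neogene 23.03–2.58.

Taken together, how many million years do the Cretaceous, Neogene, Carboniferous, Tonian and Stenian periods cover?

Duration is start − end for each: (145 − 66) + (23.03 − 2.58) + (358.9 − 298.9) + (1000 − 720) + (1200 − 1000).
That is 79 + 20.45 + 60 + 280 + 200, which totals 639.45 million years.

639.45 million years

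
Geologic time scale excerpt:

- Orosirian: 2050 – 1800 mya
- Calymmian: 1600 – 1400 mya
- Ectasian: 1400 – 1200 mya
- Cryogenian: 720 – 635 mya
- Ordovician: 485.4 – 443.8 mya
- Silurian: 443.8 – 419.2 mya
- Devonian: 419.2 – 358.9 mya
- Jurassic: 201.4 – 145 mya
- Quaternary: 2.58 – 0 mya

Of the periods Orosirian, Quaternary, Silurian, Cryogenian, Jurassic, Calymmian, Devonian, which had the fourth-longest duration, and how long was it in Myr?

Durations: Orosirian 250; Quaternary 2.58; Silurian 24.6; Cryogenian 85; Jurassic 56.4; Calymmian 200; Devonian 60.3 Myr.
Sorted longest-first: Orosirian (250), Calymmian (200), Cryogenian (85), Devonian (60.3), Jurassic (56.4), Silurian (24.6), Quaternary (2.58).
The fourth longest is Devonian at 60.3 Myr.

Devonian, 60.3 million years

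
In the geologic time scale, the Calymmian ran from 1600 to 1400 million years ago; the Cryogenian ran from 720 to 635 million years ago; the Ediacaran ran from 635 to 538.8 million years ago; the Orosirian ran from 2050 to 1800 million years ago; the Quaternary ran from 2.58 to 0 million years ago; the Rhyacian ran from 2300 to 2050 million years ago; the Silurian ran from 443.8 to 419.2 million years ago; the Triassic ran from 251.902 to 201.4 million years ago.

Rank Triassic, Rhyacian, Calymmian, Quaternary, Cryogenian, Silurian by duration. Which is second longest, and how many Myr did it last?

Start − end for each: Triassic 251.902 − 201.4 = 50.502; Rhyacian 2300 − 2050 = 250; Calymmian 1600 − 1400 = 200; Quaternary 2.58 − 0 = 2.58; Cryogenian 720 − 635 = 85; Silurian 443.8 − 419.2 = 24.6.
Ranking these from longest: Rhyacian > Calymmian > Cryogenian > Triassic > Silurian > Quaternary.
Position 2 in that ranking is Calymmian, which lasted 200 Myr.

Calymmian, 200 million years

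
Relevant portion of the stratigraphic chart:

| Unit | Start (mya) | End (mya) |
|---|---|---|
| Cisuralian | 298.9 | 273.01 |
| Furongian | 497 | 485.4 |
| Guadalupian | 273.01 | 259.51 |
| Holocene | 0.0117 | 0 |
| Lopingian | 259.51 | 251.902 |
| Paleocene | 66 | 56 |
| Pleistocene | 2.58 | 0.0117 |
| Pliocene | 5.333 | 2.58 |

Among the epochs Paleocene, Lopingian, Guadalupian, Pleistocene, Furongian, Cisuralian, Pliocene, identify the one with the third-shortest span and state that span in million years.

Start − end for each: Paleocene 66 − 56 = 10; Lopingian 259.51 − 251.902 = 7.608; Guadalupian 273.01 − 259.51 = 13.5; Pleistocene 2.58 − 0.0117 = 2.5683; Furongian 497 − 485.4 = 11.6; Cisuralian 298.9 − 273.01 = 25.89; Pliocene 5.333 − 2.58 = 2.753.
Ranking these from shortest: Pleistocene < Pliocene < Lopingian < Paleocene < Furongian < Guadalupian < Cisuralian.
Position 3 in that ranking is Lopingian, which lasted 7.608 Myr.

Lopingian, 7.608 million years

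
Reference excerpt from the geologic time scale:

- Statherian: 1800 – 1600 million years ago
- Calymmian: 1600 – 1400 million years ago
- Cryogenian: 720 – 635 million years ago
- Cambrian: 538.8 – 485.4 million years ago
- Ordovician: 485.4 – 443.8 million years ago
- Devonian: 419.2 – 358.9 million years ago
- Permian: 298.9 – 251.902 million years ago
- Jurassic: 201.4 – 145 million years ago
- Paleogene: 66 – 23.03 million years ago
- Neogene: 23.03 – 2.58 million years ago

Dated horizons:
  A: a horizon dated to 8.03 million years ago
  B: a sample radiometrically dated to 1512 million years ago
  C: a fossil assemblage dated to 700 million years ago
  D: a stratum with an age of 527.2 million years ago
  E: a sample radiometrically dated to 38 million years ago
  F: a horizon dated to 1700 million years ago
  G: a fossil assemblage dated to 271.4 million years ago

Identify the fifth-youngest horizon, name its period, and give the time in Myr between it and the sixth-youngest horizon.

C, in the Cryogenian; 812 million years to B

Smaller Ma means younger, so youngest first: A 8.03 < E 38 < G 271.4 < D 527.2 < C 700 < B 1512 < F 1700.
Counting 5 along gives C (700 Ma); the excerpt puts that inside the Cryogenian, 720–635 Ma.
Next in line is B (1512 Ma), and 1512 − 700 = 812 Myr.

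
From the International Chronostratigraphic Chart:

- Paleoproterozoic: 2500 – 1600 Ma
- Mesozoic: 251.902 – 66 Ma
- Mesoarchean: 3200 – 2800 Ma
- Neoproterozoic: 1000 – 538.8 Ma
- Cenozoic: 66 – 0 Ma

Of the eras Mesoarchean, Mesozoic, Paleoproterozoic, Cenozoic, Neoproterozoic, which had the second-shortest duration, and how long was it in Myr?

Start − end for each: Mesoarchean 3200 − 2800 = 400; Mesozoic 251.902 − 66 = 185.902; Paleoproterozoic 2500 − 1600 = 900; Cenozoic 66 − 0 = 66; Neoproterozoic 1000 − 538.8 = 461.2.
Ranking these from shortest: Cenozoic < Mesozoic < Mesoarchean < Neoproterozoic < Paleoproterozoic.
Position 2 in that ranking is Mesozoic, which lasted 185.902 Myr.

Mesozoic, 185.902 million years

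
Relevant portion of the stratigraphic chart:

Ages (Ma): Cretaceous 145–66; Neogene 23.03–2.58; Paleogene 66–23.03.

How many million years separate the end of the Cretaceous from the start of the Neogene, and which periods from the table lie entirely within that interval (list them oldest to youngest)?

42.97 million years; Paleogene

The Cretaceous closes at 66 Ma and the Neogene opens at 23.03 Ma, so the interval is 66 − 23.03 = 42.97 Myr.
A period fits inside if it starts at or after 66 Ma and ends at or before 23.03 Ma; oldest first that gives Paleogene.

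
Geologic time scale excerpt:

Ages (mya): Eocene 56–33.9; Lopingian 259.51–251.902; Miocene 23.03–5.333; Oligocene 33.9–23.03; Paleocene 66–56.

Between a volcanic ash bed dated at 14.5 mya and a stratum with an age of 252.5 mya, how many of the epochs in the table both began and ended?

252.5 Ma sits inside the Lopingian (259.51–251.902) and 14.5 Ma inside the Miocene (23.03–5.333); neither of those is wholly between the two dates.
The listed epochs lying completely between them are Paleocene, Eocene, Oligocene — 3 in all.

3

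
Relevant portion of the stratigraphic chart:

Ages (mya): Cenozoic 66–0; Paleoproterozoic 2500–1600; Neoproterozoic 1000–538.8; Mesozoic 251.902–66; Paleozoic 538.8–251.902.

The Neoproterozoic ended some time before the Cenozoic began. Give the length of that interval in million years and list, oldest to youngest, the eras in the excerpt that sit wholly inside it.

472.8 million years; Paleozoic, Mesozoic

The Neoproterozoic closes at 538.8 Ma and the Cenozoic opens at 66 Ma, so the interval is 538.8 − 66 = 472.8 Myr.
An era fits inside if it starts at or after 538.8 Ma and ends at or before 66 Ma; oldest first that gives Paleozoic, Mesozoic.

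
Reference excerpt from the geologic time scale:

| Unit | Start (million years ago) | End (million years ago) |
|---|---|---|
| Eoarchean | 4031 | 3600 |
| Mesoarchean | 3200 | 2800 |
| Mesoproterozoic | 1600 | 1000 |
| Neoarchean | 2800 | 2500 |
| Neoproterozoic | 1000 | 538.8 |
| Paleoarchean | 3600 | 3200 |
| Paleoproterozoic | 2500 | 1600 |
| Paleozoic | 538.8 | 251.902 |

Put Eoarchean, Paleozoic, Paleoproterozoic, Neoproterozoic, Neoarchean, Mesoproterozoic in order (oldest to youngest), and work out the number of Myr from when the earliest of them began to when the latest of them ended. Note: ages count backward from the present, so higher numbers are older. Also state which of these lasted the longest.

Eoarchean, Neoarchean, Paleoproterozoic, Mesoproterozoic, Neoproterozoic, Paleozoic; total span 3779.098 Myr; longest is Paleoproterozoic

Start ages (Ma): Eoarchean 4031, Neoarchean 2800, Paleoproterozoic 2500, Mesoproterozoic 1600, Neoproterozoic 1000, Paleozoic 538.8.
Ordered oldest to youngest: Eoarchean, Neoarchean, Paleoproterozoic, Mesoproterozoic, Neoproterozoic, Paleozoic.
Span = 4031 − 251.902 = 3779.098 Myr.
Durations: Neoarchean 300, Paleozoic 286.898, Neoproterozoic 461.2, Paleoproterozoic 900, Mesoproterozoic 600, Eoarchean 431 → longest is Paleoproterozoic (900 Myr).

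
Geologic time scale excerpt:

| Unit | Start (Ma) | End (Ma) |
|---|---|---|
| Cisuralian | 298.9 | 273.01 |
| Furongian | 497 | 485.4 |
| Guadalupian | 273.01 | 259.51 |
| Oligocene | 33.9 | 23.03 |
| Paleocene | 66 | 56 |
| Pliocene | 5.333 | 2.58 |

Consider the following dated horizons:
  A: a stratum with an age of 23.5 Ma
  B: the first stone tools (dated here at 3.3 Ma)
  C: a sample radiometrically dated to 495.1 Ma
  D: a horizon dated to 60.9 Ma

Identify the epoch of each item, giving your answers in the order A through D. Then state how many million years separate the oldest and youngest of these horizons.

A — Oligocene; B — Pliocene; C — Furongian; D — Paleocene; span 491.8 million years

A: 23.5 Ma lies in 33.9–23.03 Ma, so Oligocene.
B: 3.3 Ma lies in 5.333–2.58 Ma, so Pliocene.
C: 495.1 Ma lies in 497–485.4 Ma, so Furongian.
D: 60.9 Ma lies in 66–56 Ma, so Paleocene.
Oldest = 495.1 Ma, youngest = 3.3 Ma → span 491.8 Myr.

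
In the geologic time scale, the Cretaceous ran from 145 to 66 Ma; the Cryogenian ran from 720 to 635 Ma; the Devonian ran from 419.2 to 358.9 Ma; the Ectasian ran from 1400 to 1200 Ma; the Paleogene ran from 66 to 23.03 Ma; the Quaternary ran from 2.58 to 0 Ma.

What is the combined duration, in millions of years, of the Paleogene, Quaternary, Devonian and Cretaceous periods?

Each duration: Paleogene = 42.97; Quaternary = 2.58; Devonian = 60.3; Cretaceous = 79.
Sum: 42.97 + 2.58 + 60.3 + 79 = 184.85 Myr.

184.85 million years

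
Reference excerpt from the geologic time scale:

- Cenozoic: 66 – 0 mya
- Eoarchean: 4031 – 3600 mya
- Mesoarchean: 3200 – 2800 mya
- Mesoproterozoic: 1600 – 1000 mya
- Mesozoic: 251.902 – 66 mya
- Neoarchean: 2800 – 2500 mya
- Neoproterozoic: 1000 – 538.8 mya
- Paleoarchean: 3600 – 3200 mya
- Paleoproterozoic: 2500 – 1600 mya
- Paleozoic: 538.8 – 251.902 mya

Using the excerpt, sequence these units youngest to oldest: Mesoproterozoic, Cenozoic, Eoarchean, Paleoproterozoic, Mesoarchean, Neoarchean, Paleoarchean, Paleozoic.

Read off each span (Ma): Mesoproterozoic 1600–1000; Cenozoic 66–0; Eoarchean 4031–3600; Paleoproterozoic 2500–1600; Mesoarchean 3200–2800; Neoarchean 2800–2500; Paleoarchean 3600–3200; Paleozoic 538.8–251.902.
Larger Ma is older, so oldest→youngest is Eoarchean, Paleoarchean, Mesoarchean, Neoarchean, Paleoproterozoic, Mesoproterozoic, Paleozoic, Cenozoic; reverse it for youngest→oldest.

Cenozoic, Paleozoic, Mesoproterozoic, Paleoproterozoic, Neoarchean, Mesoarchean, Paleoarchean, Eoarchean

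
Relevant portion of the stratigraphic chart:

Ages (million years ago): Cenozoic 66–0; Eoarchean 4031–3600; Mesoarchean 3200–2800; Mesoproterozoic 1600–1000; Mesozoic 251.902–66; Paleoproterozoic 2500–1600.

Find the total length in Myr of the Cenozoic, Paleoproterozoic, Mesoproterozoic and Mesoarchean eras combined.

Duration is start − end for each: (66 − 0) + (2500 − 1600) + (1600 − 1000) + (3200 − 2800).
That is 66 + 900 + 600 + 400, which totals 1966 million years.

1966 million years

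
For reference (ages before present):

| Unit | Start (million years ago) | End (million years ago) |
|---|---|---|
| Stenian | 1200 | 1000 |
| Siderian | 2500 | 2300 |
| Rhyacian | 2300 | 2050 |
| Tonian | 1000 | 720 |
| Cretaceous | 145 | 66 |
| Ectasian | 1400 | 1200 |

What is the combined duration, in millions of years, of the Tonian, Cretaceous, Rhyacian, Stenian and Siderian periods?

Duration is start − end for each: (1000 − 720) + (145 − 66) + (2300 − 2050) + (1200 − 1000) + (2500 − 2300).
That is 280 + 79 + 250 + 200 + 200, which totals 1009 million years.

1009 million years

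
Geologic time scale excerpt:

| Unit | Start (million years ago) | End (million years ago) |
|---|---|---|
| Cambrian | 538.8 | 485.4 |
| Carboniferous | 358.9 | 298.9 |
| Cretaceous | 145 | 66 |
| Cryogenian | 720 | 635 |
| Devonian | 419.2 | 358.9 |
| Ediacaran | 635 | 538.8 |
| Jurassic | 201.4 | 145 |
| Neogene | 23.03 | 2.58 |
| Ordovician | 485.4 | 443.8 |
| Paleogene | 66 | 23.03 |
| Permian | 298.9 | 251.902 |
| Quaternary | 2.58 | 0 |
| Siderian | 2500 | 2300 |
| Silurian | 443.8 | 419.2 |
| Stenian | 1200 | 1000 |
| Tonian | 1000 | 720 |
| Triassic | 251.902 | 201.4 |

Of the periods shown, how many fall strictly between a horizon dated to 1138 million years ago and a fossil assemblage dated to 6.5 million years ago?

13

1138 Ma sits inside the Stenian (1200–1000) and 6.5 Ma inside the Neogene (23.03–2.58); neither of those is wholly between the two dates.
The listed periods lying completely between them are Tonian, Cryogenian, Ediacaran, Cambrian, Ordovician, Silurian, Devonian, Carboniferous, Permian, Triassic, Jurassic, Cretaceous, Paleogene — 13 in all.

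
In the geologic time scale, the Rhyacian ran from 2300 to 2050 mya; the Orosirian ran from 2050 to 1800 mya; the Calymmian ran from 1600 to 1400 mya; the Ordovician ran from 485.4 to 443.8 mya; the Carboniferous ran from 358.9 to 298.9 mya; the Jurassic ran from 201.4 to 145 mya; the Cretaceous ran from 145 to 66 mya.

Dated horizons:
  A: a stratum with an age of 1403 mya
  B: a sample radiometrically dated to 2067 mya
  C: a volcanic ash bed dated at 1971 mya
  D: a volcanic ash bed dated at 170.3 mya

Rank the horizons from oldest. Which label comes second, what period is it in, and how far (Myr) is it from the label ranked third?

C, in the Orosirian; 568 million years to A

Sorted oldest-first by Ma: B (2067), C (1971), A (1403), D (170.3).
The second oldest is C at 1971 Ma, which lies in 2050–1800 Ma: the Orosirian.
The third oldest is A at 1403 Ma; separation = |1971 − 1403| = 568 Myr.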